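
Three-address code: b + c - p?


Break into single-operator statements:
t1 = b + c
t2 = t1 - p


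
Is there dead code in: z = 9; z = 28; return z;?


first assignment to z is overwritten before any read
Dead: 'z = 9'


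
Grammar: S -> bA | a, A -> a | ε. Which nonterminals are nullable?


A nonterminal is nullable iff some alternative derives ε (directly, or every symbol in it is nullable)
Nullable: {A}


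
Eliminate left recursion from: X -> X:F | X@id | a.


Left-recursive alternatives: X:F, X@id; non-recursive: a
Introduce X': X -> aX', X' -> :FX' | @idX' | ε


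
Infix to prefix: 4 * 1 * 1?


left-to-right (same/higher precedence on left): tree is (* (* 4 1) 1)
Prefix: * * 4 1 1


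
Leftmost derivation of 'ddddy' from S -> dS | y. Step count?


Derivation: S => dS => ddS => dddS => ddddS => ddddy
Steps: 5


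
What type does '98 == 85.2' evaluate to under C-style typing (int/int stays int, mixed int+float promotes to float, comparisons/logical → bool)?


Operand types: int == float
Rule: comparison yields bool
Result type: bool


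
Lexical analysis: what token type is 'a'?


Pattern: letter/underscore followed by alphanumerics, not a keyword
Type: IDENTIFIER


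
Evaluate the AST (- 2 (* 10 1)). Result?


Evaluate inner: (* 10 1) = 10
Evaluate root: (- 2 10) = -8
Result: -8


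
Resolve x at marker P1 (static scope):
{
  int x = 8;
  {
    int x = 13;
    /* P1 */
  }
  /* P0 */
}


x declared in the same block as P1
x = 13


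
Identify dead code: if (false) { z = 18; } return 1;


condition is constant false, so the whole block is unreachable
Dead: 'if (false) { z = 18; }'


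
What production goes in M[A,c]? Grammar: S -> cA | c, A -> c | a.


For [A, c]: 'c' ∈ FIRST(c)
Entry: A -> c


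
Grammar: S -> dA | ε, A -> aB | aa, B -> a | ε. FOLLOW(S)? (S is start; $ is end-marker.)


$ ∈ FOLLOW(S). For each A -> αBβ: add FIRST(β)\{ε} to FOLLOW(B); if β nullable, add FOLLOW(A).
FOLLOW(S) = {$}


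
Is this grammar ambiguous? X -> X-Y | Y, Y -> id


precedence layered via separate nonterminal Y: deterministic
Unambiguous


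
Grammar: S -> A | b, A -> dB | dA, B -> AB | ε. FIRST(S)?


Per alternative of S: FIRST(A) = {d}; FIRST(b) = {b}
FIRST(S) = {b, d}


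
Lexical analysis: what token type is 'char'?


Pattern: reserved word
Type: KEYWORD


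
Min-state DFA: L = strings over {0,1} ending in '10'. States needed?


Track the longest suffix of input matching a prefix of '10': 3 classes (prefixes of length 0..2)
Minimal DFA: 3 states


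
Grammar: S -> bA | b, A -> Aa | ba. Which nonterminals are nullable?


A nonterminal is nullable iff some alternative derives ε (directly, or every symbol in it is nullable)
Nullable: {}


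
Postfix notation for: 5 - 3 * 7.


* has higher precedence, evaluate 3*7 first
Postfix: 5 3 7 * -


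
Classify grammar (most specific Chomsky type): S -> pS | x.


Right-linear: every RHS is a terminal or a terminal followed by one nonterminal
Classification: Type 3 (Regular)


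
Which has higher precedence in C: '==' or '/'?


'/' is multiplicative (level 10); '==' is equality (level 6)
Higher level binds tighter
'/' has higher precedence than '=='


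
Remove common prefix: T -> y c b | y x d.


Common prefix: 'y'
Factored: T -> y T', T' -> c b | x d


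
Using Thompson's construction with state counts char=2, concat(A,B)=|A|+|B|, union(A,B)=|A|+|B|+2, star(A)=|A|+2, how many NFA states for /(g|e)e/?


Syntax tree has 3 char leaf(s), 1 union(s), 0 star(s)
chars contribute 3×2 = 6; each union adds +2; each star adds +2
Total: 6 + 2 + 0 = 8 states


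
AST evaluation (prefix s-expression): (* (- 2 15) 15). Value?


Evaluate inner: (- 2 15) = -13
Evaluate root: (* -13 15) = -195
Result: -195


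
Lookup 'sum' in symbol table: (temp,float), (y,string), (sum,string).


Lookup 'sum' → type string


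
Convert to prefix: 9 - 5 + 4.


left-to-right (same/higher precedence on left): tree is (+ (- 9 5) 4)
Prefix: + - 9 5 4


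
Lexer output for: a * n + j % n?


Scan left to right, longest-match per lexeme
Tokens: ID(a), OP(*), ID(n), OP(+), ID(j), OP(%), ID(n)


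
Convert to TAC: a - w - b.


Break into single-operator statements:
t1 = a - w
t2 = t1 - b


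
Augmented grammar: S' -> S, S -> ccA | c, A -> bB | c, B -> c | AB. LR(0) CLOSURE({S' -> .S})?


Start: S' -> .S
For each item with dot before a nonterminal B, add B -> .γ for every B-production
Closure: [S' -> .S, S -> .ccA, S -> .c]


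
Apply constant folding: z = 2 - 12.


2 - 12 = -10 at compile time
Optimized: z = -10


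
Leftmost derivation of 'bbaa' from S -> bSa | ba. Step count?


Derivation: S => bSa => bbaa
Steps: 2


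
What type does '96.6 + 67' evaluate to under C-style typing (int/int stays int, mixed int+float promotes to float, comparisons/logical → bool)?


Operand types: float + int
Rule: mixed int/float promotes to float; int/int stays int
Result type: float


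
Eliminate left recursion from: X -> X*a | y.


Left-recursive alternatives: X*a; non-recursive: y
Introduce X': X -> yX', X' -> *aX' | ε


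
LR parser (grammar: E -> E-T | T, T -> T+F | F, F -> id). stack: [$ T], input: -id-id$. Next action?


lookahead ∉ {+} so T won't extend; reduce E -> T
Action: reduce (E -> T)


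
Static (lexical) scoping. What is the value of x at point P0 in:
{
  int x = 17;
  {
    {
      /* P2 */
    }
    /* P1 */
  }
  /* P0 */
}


x declared in the same block as P0
x = 17


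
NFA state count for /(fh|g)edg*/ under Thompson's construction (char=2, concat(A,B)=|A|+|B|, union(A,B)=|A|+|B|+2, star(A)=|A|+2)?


Syntax tree has 6 char leaf(s), 1 union(s), 1 star(s)
chars contribute 6×2 = 12; each union adds +2; each star adds +2
Total: 12 + 2 + 2 = 16 states


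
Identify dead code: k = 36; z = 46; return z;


k is assigned but never read
Dead: 'k = 36'


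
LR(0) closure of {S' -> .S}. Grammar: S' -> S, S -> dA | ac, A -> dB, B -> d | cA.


Start: S' -> .S
For each item with dot before a nonterminal B, add B -> .γ for every B-production
Closure: [S' -> .S, S -> .dA, S -> .ac]


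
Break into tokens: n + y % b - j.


Scan left to right, longest-match per lexeme
Tokens: ID(n), OP(+), ID(y), OP(%), ID(b), OP(-), ID(j)


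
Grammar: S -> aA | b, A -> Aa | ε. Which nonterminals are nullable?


A nonterminal is nullable iff some alternative derives ε (directly, or every symbol in it is nullable)
Nullable: {A}


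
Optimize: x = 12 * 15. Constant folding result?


12 * 15 = 180 at compile time
Optimized: x = 180


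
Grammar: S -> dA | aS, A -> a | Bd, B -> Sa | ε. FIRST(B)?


Per alternative of B: FIRST(Sa) = {a, d}; FIRST(ε) = {ε}
FIRST(B) = {a, d, ε}


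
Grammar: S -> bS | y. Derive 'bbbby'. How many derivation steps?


Derivation: S => bS => bbS => bbbS => bbbbS => bbbby
Steps: 5


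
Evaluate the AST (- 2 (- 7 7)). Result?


Evaluate inner: (- 7 7) = 0
Evaluate root: (- 2 0) = 2
Result: 2


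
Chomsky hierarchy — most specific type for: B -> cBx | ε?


Single nonterminal LHS, but c^n x^n is not regular
Classification: Type 2 (Context-Free)


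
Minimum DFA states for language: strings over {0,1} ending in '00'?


Track the longest suffix of input matching a prefix of '00': 3 classes (prefixes of length 0..2)
Minimal DFA: 3 states


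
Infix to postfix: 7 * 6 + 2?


Left to right (same or higher precedence on left)
Postfix: 7 6 * 2 +


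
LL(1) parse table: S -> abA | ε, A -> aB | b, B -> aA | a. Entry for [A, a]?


For [A, a]: 'a' ∈ FIRST(aB)
Entry: A -> aB


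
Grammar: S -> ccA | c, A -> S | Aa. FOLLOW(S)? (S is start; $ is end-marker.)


$ ∈ FOLLOW(S). For each A -> αBβ: add FIRST(β)\{ε} to FOLLOW(B); if β nullable, add FOLLOW(A).
FOLLOW(S) = {$, a}


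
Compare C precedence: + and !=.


'+' is additive (level 9); '!=' is equality (level 6)
Higher level binds tighter
'+' has higher precedence than '!='


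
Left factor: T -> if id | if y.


Common prefix: 'if'
Factored: T -> if T', T' -> id | y


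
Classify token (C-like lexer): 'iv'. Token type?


Pattern: letter/underscore followed by alphanumerics, not a keyword
Type: IDENTIFIER


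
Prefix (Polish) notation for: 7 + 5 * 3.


'*' binds tighter: tree is (+ 7 (* 5 3))
Prefix: + 7 * 5 3


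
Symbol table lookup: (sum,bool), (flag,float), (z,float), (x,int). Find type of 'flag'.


Lookup 'flag' → type float


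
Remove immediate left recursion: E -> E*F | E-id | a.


Left-recursive alternatives: E*F, E-id; non-recursive: a
Introduce E': E -> aE', E' -> *FE' | -idE' | ε


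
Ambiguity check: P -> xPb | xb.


balanced x^n…b^n: each string has a unique parse
Unambiguous


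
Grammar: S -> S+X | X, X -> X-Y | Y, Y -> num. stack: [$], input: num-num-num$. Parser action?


no handle on stack; shift 'num'
Action: shift


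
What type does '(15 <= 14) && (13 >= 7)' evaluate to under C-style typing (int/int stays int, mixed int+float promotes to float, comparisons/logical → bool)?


Operand types: bool && bool
Rule: logical operators take bool operands and yield bool
Result type: bool


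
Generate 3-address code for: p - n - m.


Break into single-operator statements:
t1 = p - n
t2 = t1 - m


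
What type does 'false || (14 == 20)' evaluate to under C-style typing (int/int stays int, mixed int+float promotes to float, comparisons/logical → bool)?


Operand types: bool || bool
Rule: logical operators take bool operands and yield bool
Result type: bool


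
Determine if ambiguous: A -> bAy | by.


balanced b^n…y^n: each string has a unique parse
Unambiguous


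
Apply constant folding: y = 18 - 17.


18 - 17 = 1 at compile time
Optimized: y = 1


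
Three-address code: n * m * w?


Break into single-operator statements:
t1 = n * m
t2 = t1 * w


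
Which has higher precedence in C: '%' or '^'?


'%' is multiplicative (level 10); '^' is bitwise XOR (level 4)
Higher level binds tighter
'%' has higher precedence than '^'


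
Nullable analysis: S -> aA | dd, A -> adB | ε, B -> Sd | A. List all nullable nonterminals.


A nonterminal is nullable iff some alternative derives ε (directly, or every symbol in it is nullable)
Nullable: {A, B}


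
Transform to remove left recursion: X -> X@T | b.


Left-recursive alternatives: X@T; non-recursive: b
Introduce X': X -> bX', X' -> @TX' | ε


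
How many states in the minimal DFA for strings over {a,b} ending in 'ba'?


Track the longest suffix of input matching a prefix of 'ba': 3 classes (prefixes of length 0..2)
Minimal DFA: 3 states


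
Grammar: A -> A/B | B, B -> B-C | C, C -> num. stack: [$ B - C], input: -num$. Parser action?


handle 'B-C' on top
Action: reduce (B -> B-C)


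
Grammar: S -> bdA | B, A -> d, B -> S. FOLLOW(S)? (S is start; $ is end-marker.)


$ ∈ FOLLOW(S). For each A -> αBβ: add FIRST(β)\{ε} to FOLLOW(B); if β nullable, add FOLLOW(A).
FOLLOW(S) = {$}


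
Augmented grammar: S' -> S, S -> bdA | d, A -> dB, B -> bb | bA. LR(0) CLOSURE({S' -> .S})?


Start: S' -> .S
For each item with dot before a nonterminal B, add B -> .γ for every B-production
Closure: [S' -> .S, S -> .bdA, S -> .d]


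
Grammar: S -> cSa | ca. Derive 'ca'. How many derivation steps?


Derivation: S => ca
Steps: 1


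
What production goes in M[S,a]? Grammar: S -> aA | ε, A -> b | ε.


For [S, a]: 'a' ∈ FIRST(aA)
Entry: S -> aA


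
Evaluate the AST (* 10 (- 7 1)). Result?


Evaluate inner: (- 7 1) = 6
Evaluate root: (* 10 6) = 60
Result: 60


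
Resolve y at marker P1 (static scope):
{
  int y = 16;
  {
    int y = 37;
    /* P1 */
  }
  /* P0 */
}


y declared in the same block as P1
y = 37


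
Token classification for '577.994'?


Pattern: digits with a decimal point
Type: FLOAT_LITERAL


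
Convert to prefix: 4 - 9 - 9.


left-to-right (same/higher precedence on left): tree is (- (- 4 9) 9)
Prefix: - - 4 9 9


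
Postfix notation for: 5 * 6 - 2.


Left to right (same or higher precedence on left)
Postfix: 5 6 * 2 -


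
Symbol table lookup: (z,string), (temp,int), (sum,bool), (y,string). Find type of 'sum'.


Lookup 'sum' → type bool


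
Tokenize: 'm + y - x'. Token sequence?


Scan left to right, longest-match per lexeme
Tokens: ID(m), OP(+), ID(y), OP(-), ID(x)


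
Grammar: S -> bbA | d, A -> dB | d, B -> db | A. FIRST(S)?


Per alternative of S: FIRST(bbA) = {b}; FIRST(d) = {d}
FIRST(S) = {b, d}


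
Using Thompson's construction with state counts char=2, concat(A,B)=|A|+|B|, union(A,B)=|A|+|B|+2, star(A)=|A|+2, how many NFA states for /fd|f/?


Syntax tree has 3 char leaf(s), 1 union(s), 0 star(s)
chars contribute 3×2 = 6; each union adds +2; each star adds +2
Total: 6 + 2 + 0 = 8 states


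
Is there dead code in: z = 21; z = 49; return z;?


first assignment to z is overwritten before any read
Dead: 'z = 21'


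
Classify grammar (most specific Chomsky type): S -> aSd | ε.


Single nonterminal LHS, but a^n d^n is not regular
Classification: Type 2 (Context-Free)


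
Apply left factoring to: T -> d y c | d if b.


Common prefix: 'd'
Factored: T -> d T', T' -> y c | if b


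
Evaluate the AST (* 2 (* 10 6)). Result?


Evaluate inner: (* 10 6) = 60
Evaluate root: (* 2 60) = 120
Result: 120


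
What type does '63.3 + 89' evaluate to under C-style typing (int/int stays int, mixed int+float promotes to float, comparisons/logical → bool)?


Operand types: float + int
Rule: mixed int/float promotes to float; int/int stays int
Result type: float


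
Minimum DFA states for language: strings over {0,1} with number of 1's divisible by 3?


Track (count of 1) mod 3: states 0..2, accept at 0
Minimal DFA: 3 states


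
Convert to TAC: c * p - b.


Break into single-operator statements:
t1 = c * p
t2 = t1 - b


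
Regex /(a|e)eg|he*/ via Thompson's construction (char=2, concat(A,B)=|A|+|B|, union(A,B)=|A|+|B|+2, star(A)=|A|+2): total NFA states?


Syntax tree has 6 char leaf(s), 2 union(s), 1 star(s)
chars contribute 6×2 = 12; each union adds +2; each star adds +2
Total: 12 + 4 + 2 = 18 states


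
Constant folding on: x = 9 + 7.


9 + 7 = 16 at compile time
Optimized: x = 16


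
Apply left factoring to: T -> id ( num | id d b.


Common prefix: 'id'
Factored: T -> id T', T' -> ( num | d b


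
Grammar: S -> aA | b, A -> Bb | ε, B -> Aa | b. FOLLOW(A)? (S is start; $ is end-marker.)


$ ∈ FOLLOW(S). For each A -> αBβ: add FIRST(β)\{ε} to FOLLOW(B); if β nullable, add FOLLOW(A).
FOLLOW(A) = {$, a}


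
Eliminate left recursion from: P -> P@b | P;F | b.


Left-recursive alternatives: P@b, P;F; non-recursive: b
Introduce P': P -> bP', P' -> @bP' | ;FP' | ε


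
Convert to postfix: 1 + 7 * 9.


* has higher precedence, evaluate 7*9 first
Postfix: 1 7 9 * +


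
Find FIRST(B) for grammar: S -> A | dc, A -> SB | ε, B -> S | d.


Per alternative of B: FIRST(S) = {d, ε}; FIRST(d) = {d}
FIRST(B) = {d, ε}


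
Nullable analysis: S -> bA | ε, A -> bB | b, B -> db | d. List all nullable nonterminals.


A nonterminal is nullable iff some alternative derives ε (directly, or every symbol in it is nullable)
Nullable: {S}


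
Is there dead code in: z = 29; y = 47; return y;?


z is assigned but never read
Dead: 'z = 29'


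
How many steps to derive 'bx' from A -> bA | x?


Derivation: A => bA => bx
Steps: 2


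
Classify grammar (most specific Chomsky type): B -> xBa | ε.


Single nonterminal LHS, but x^n a^n is not regular
Classification: Type 2 (Context-Free)


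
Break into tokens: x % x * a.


Scan left to right, longest-match per lexeme
Tokens: ID(x), OP(%), ID(x), OP(*), ID(a)


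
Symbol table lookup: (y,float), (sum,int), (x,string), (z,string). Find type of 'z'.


Lookup 'z' → type string


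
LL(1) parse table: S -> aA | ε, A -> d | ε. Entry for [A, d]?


For [A, d]: 'd' ∈ FIRST(d)
Entry: A -> d


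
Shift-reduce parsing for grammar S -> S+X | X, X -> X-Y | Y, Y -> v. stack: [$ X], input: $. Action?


lookahead ∉ {-} so X won't extend; reduce S -> X
Action: reduce (S -> X)


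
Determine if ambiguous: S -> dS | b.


right-linear, alternatives start with distinct terminals 'd' vs 'b': unique leftmost derivation
Unambiguous


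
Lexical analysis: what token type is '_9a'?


Pattern: letter/underscore followed by alphanumerics, not a keyword
Type: IDENTIFIER


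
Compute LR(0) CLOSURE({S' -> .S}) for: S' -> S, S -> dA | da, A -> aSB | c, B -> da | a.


Start: S' -> .S
For each item with dot before a nonterminal B, add B -> .γ for every B-production
Closure: [S' -> .S, S -> .dA, S -> .da]


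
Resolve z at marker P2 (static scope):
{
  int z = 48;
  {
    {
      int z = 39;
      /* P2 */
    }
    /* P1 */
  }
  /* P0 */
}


z declared in the same block as P2
z = 39


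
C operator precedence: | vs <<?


'<<' is shift (level 8); '|' is bitwise OR (level 3)
Higher level binds tighter
'<<' has higher precedence than '|'


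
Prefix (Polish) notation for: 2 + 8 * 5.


'*' binds tighter: tree is (+ 2 (* 8 5))
Prefix: + 2 * 8 5


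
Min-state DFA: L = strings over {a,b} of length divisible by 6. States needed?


Track length mod 6: states 0..5, accept at 0
Minimal DFA: 6 states


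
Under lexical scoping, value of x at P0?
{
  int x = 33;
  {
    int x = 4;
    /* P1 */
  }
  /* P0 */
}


x declared in the same block as P0
x = 33


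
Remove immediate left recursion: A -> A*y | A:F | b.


Left-recursive alternatives: A*y, A:F; non-recursive: b
Introduce A': A -> bA', A' -> *yA' | :FA' | ε


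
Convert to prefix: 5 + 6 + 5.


left-to-right (same/higher precedence on left): tree is (+ (+ 5 6) 5)
Prefix: + + 5 6 5


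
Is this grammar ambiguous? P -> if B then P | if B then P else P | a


dangling else: 'if B then if B then a else a' parses two ways
Ambiguous


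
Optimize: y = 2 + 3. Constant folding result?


2 + 3 = 5 at compile time
Optimized: y = 5


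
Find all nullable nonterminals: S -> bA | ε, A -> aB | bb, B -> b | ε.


A nonterminal is nullable iff some alternative derives ε (directly, or every symbol in it is nullable)
Nullable: {B, S}


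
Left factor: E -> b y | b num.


Common prefix: 'b'
Factored: E -> b E', E' -> y | num


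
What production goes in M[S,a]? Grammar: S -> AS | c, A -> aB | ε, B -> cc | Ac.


For [S, a]: 'a' ∈ FIRST(AS)
Entry: S -> AS


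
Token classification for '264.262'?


Pattern: digits with a decimal point
Type: FLOAT_LITERAL


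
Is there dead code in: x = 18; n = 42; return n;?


x is assigned but never read
Dead: 'x = 18'


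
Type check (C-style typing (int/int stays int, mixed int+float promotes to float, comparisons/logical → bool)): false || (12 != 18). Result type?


Operand types: bool || bool
Rule: logical operators take bool operands and yield bool
Result type: bool


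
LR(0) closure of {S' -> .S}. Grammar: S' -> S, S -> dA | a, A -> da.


Start: S' -> .S
For each item with dot before a nonterminal B, add B -> .γ for every B-production
Closure: [S' -> .S, S -> .dA, S -> .a]


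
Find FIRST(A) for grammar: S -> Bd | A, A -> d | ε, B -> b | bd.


Per alternative of A: FIRST(d) = {d}; FIRST(ε) = {ε}
FIRST(A) = {d, ε}


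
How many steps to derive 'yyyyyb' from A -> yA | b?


Derivation: A => yA => yyA => yyyA => yyyyA => yyyyyA => yyyyyb
Steps: 6


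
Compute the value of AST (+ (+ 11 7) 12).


Evaluate inner: (+ 11 7) = 18
Evaluate root: (+ 18 12) = 30
Result: 30


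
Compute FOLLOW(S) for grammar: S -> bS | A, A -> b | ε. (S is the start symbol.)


$ ∈ FOLLOW(S). For each A -> αBβ: add FIRST(β)\{ε} to FOLLOW(B); if β nullable, add FOLLOW(A).
FOLLOW(S) = {$}


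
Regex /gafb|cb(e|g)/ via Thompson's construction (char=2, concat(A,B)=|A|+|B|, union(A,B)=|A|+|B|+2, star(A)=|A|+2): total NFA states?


Syntax tree has 8 char leaf(s), 2 union(s), 0 star(s)
chars contribute 8×2 = 16; each union adds +2; each star adds +2
Total: 16 + 4 + 0 = 20 states


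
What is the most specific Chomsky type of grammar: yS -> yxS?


LHS has context (more than one symbol) and |LHS| ≤ |RHS|
Classification: Type 1 (Context-Sensitive)


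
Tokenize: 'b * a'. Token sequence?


Scan left to right, longest-match per lexeme
Tokens: ID(b), OP(*), ID(a)


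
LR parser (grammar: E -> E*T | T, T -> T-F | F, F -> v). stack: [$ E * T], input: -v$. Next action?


'-' can extend T; shift to build T -> T-F
Action: shift


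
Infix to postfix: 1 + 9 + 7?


Left to right (same or higher precedence on left)
Postfix: 1 9 + 7 +


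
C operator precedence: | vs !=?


'!=' is equality (level 6); '|' is bitwise OR (level 3)
Higher level binds tighter
'!=' has higher precedence than '|'


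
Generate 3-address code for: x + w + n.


Break into single-operator statements:
t1 = x + w
t2 = t1 + n


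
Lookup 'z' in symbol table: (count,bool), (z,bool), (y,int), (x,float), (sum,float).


Lookup 'z' → type bool


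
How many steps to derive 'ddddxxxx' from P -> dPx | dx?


Derivation: P => dPx => ddPxx => dddPxxx => ddddxxxx
Steps: 4


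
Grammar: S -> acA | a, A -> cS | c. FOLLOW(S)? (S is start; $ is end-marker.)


$ ∈ FOLLOW(S). For each A -> αBβ: add FIRST(β)\{ε} to FOLLOW(B); if β nullable, add FOLLOW(A).
FOLLOW(S) = {$}


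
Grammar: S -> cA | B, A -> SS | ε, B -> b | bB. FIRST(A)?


Per alternative of A: FIRST(SS) = {b, c}; FIRST(ε) = {ε}
FIRST(A) = {b, c, ε}


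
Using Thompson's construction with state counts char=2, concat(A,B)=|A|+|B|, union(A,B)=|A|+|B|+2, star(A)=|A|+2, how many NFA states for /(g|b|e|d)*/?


Syntax tree has 4 char leaf(s), 3 union(s), 1 star(s)
chars contribute 4×2 = 8; each union adds +2; each star adds +2
Total: 8 + 6 + 2 = 16 states


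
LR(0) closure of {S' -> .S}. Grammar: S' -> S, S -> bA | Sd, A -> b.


Start: S' -> .S
For each item with dot before a nonterminal B, add B -> .γ for every B-production
Closure: [S' -> .S, S -> .bA, S -> .Sd]


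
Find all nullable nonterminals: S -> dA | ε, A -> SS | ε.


A nonterminal is nullable iff some alternative derives ε (directly, or every symbol in it is nullable)
Nullable: {A, S}


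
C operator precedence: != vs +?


'+' is additive (level 9); '!=' is equality (level 6)
Higher level binds tighter
'+' has higher precedence than '!='


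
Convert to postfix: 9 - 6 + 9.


Left to right (same or higher precedence on left)
Postfix: 9 6 - 9 +


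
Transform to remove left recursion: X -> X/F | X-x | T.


Left-recursive alternatives: X/F, X-x; non-recursive: T
Introduce X': X -> TX', X' -> /FX' | -xX' | ε


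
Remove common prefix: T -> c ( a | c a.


Common prefix: 'c'
Factored: T -> c T', T' -> ( a | a


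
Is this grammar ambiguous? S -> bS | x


right-linear, alternatives start with distinct terminals 'b' vs 'x': unique leftmost derivation
Unambiguous


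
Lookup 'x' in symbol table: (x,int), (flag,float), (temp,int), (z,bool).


Lookup 'x' → type int


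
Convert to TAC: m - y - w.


Break into single-operator statements:
t1 = m - y
t2 = t1 - w


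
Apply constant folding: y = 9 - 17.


9 - 17 = -8 at compile time
Optimized: y = -8


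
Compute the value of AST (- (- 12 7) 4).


Evaluate inner: (- 12 7) = 5
Evaluate root: (- 5 4) = 1
Result: 1


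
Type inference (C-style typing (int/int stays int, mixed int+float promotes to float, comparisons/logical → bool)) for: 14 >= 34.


Operand types: int >= int
Rule: comparison yields bool
Result type: bool


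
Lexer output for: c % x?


Scan left to right, longest-match per lexeme
Tokens: ID(c), OP(%), ID(x)


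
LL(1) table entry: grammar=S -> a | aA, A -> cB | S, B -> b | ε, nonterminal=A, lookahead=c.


For [A, c]: 'c' ∈ FIRST(cB)
Entry: A -> cB


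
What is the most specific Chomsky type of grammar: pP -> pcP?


LHS has context (more than one symbol) and |LHS| ≤ |RHS|
Classification: Type 1 (Context-Sensitive)


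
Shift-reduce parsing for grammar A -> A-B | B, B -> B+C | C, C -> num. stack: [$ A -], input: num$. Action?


no handle ('A-' is not any RHS); shift 'num'
Action: shift


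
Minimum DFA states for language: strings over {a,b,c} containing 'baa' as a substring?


KMP-style automaton: 3 progress states + 1 absorbing accept = 4
Minimal DFA: 4 states


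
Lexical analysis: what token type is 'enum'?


Pattern: reserved word
Type: KEYWORD


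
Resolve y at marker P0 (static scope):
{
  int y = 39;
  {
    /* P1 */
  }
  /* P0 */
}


y declared in the same block as P0
y = 39


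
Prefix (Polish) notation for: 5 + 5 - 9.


left-to-right (same/higher precedence on left): tree is (- (+ 5 5) 9)
Prefix: - + 5 5 9


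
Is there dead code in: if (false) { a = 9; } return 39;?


condition is constant false, so the whole block is unreachable
Dead: 'if (false) { a = 9; }'


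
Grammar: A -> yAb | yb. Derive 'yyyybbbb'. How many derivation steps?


Derivation: A => yAb => yyAbb => yyyAbbb => yyyybbbb
Steps: 4


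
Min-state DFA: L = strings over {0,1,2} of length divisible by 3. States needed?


Track length mod 3: states 0..2, accept at 0
Minimal DFA: 3 states


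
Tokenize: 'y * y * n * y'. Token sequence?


Scan left to right, longest-match per lexeme
Tokens: ID(y), OP(*), ID(y), OP(*), ID(n), OP(*), ID(y)


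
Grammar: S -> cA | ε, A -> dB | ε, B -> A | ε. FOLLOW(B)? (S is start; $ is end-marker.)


$ ∈ FOLLOW(S). For each A -> αBβ: add FIRST(β)\{ε} to FOLLOW(B); if β nullable, add FOLLOW(A).
FOLLOW(B) = {$}


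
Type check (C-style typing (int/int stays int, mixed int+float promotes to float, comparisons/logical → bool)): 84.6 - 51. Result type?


Operand types: float - int
Rule: mixed int/float promotes to float; int/int stays int
Result type: float


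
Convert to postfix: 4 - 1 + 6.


Left to right (same or higher precedence on left)
Postfix: 4 1 - 6 +


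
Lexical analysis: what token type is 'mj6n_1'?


Pattern: letter/underscore followed by alphanumerics, not a keyword
Type: IDENTIFIER


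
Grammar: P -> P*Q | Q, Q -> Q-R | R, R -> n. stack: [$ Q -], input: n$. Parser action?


no handle; shift 'n'
Action: shift


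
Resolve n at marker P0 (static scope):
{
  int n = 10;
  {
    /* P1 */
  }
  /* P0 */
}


n declared in the same block as P0
n = 10


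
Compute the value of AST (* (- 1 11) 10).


Evaluate inner: (- 1 11) = -10
Evaluate root: (* -10 10) = -100
Result: -100


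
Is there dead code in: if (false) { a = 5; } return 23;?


condition is constant false, so the whole block is unreachable
Dead: 'if (false) { a = 5; }'


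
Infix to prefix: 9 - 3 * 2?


'*' binds tighter: tree is (- 9 (* 3 2))
Prefix: - 9 * 3 2


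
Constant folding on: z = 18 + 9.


18 + 9 = 27 at compile time
Optimized: z = 27


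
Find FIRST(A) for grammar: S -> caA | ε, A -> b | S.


Per alternative of A: FIRST(b) = {b}; FIRST(S) = {c, ε}
FIRST(A) = {b, c, ε}


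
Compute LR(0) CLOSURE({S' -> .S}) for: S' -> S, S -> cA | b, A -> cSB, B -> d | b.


Start: S' -> .S
For each item with dot before a nonterminal B, add B -> .γ for every B-production
Closure: [S' -> .S, S -> .cA, S -> .b]


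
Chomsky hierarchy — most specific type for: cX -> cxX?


LHS has context (more than one symbol) and |LHS| ≤ |RHS|
Classification: Type 1 (Context-Sensitive)


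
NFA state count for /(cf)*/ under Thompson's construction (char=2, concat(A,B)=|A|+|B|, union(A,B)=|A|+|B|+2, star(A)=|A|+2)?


Syntax tree has 2 char leaf(s), 0 union(s), 1 star(s)
chars contribute 2×2 = 4; each union adds +2; each star adds +2
Total: 4 + 0 + 2 = 6 states


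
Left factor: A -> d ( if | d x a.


Common prefix: 'd'
Factored: A -> d A', A' -> ( if | x a


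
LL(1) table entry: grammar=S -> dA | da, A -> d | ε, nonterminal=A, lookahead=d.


For [A, d]: 'd' ∈ FIRST(d)
Entry: A -> d


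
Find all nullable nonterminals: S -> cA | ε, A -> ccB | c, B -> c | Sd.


A nonterminal is nullable iff some alternative derives ε (directly, or every symbol in it is nullable)
Nullable: {S}


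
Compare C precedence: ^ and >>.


'>>' is shift (level 8); '^' is bitwise XOR (level 4)
Higher level binds tighter
'>>' has higher precedence than '^'


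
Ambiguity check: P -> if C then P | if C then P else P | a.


dangling else: 'if C then if C then a else a' parses two ways
Ambiguous


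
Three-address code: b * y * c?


Break into single-operator statements:
t1 = b * y
t2 = t1 * c


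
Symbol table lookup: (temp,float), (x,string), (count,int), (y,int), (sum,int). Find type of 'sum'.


Lookup 'sum' → type int


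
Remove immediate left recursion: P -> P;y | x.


Left-recursive alternatives: P;y; non-recursive: x
Introduce P': P -> xP', P' -> ;yP' | ε


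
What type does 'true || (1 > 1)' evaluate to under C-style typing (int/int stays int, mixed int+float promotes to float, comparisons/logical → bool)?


Operand types: bool || bool
Rule: logical operators take bool operands and yield bool
Result type: bool


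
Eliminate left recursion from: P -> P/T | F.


Left-recursive alternatives: P/T; non-recursive: F
Introduce P': P -> FP', P' -> /TP' | ε


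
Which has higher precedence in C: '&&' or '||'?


'&&' is logical AND (level 2); '||' is logical OR (level 1)
Higher level binds tighter
'&&' has higher precedence than '||'


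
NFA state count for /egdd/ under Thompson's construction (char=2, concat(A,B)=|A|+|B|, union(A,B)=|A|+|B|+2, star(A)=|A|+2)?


Syntax tree has 4 char leaf(s), 0 union(s), 0 star(s)
chars contribute 4×2 = 8; each union adds +2; each star adds +2
Total: 8 + 0 + 0 = 8 states


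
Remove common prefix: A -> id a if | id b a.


Common prefix: 'id'
Factored: A -> id A', A' -> a if | b a


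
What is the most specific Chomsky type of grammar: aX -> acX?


LHS has context (more than one symbol) and |LHS| ≤ |RHS|
Classification: Type 1 (Context-Sensitive)


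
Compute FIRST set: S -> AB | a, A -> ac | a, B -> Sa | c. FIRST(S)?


Per alternative of S: FIRST(AB) = {a}; FIRST(a) = {a}
FIRST(S) = {a}


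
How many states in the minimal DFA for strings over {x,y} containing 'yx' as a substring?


KMP-style automaton: 2 progress states + 1 absorbing accept = 3
Minimal DFA: 3 states


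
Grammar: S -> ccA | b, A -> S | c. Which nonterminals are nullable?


A nonterminal is nullable iff some alternative derives ε (directly, or every symbol in it is nullable)
Nullable: {}


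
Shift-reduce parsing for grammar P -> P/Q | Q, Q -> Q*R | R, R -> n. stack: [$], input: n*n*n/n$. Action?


no handle on stack; shift 'n'
Action: shift


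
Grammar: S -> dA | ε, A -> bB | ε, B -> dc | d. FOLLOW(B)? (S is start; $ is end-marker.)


$ ∈ FOLLOW(S). For each A -> αBβ: add FIRST(β)\{ε} to FOLLOW(B); if β nullable, add FOLLOW(A).
FOLLOW(B) = {$}


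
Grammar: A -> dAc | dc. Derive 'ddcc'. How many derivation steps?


Derivation: A => dAc => ddcc
Steps: 2


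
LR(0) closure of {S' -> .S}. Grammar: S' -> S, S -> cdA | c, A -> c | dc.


Start: S' -> .S
For each item with dot before a nonterminal B, add B -> .γ for every B-production
Closure: [S' -> .S, S -> .cdA, S -> .c]


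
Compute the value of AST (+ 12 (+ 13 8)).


Evaluate inner: (+ 13 8) = 21
Evaluate root: (+ 12 21) = 33
Result: 33


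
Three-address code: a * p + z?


Break into single-operator statements:
t1 = a * p
t2 = t1 + z


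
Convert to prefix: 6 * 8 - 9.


left-to-right (same/higher precedence on left): tree is (- (* 6 8) 9)
Prefix: - * 6 8 9


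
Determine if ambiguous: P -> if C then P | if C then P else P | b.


dangling else: 'if C then if C then b else b' parses two ways
Ambiguous


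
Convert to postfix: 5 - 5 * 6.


* has higher precedence, evaluate 5*6 first
Postfix: 5 5 6 * -


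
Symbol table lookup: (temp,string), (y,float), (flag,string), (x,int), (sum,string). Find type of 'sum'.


Lookup 'sum' → type string


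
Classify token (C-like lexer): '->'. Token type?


Pattern: operator symbol
Type: OPERATOR


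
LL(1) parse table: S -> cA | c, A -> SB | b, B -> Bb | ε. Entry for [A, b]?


For [A, b]: 'b' ∈ FIRST(b)
Entry: A -> b


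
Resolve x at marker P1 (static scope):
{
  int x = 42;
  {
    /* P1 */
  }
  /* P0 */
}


P1's block does not declare x; resolves to the enclosing declaration at depth 0
x = 42


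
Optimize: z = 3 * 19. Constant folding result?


3 * 19 = 57 at compile time
Optimized: z = 57


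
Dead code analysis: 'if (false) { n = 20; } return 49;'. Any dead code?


condition is constant false, so the whole block is unreachable
Dead: 'if (false) { n = 20; }'


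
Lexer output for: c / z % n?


Scan left to right, longest-match per lexeme
Tokens: ID(c), OP(/), ID(z), OP(%), ID(n)


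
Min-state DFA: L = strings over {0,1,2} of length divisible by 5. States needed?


Track length mod 5: states 0..4, accept at 0
Minimal DFA: 5 states


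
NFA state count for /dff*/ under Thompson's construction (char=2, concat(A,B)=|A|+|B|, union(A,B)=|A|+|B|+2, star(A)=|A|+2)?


Syntax tree has 3 char leaf(s), 0 union(s), 1 star(s)
chars contribute 3×2 = 6; each union adds +2; each star adds +2
Total: 6 + 0 + 2 = 8 states


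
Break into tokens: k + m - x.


Scan left to right, longest-match per lexeme
Tokens: ID(k), OP(+), ID(m), OP(-), ID(x)


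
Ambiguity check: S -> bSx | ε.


balanced b^n…x^n: each string has a unique parse
Unambiguous


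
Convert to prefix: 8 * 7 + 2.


left-to-right (same/higher precedence on left): tree is (+ (* 8 7) 2)
Prefix: + * 8 7 2


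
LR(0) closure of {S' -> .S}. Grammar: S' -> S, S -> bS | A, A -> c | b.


Start: S' -> .S
For each item with dot before a nonterminal B, add B -> .γ for every B-production
Closure: [S' -> .S, S -> .bS, S -> .A, A -> .c, A -> .b]


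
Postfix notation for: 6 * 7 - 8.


Left to right (same or higher precedence on left)
Postfix: 6 7 * 8 -


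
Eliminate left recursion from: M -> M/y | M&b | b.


Left-recursive alternatives: M/y, M&b; non-recursive: b
Introduce M': M -> bM', M' -> /yM' | &bM' | ε


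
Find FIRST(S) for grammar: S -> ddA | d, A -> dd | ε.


Per alternative of S: FIRST(ddA) = {d}; FIRST(d) = {d}
FIRST(S) = {d}


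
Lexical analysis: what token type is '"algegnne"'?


Pattern: double-quoted sequence
Type: STRING_LITERAL


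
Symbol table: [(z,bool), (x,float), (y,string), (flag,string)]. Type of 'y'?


Lookup 'y' → type string


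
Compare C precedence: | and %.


'%' is multiplicative (level 10); '|' is bitwise OR (level 3)
Higher level binds tighter
'%' has higher precedence than '|'


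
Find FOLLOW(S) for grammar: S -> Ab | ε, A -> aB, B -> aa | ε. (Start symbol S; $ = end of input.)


$ ∈ FOLLOW(S). For each A -> αBβ: add FIRST(β)\{ε} to FOLLOW(B); if β nullable, add FOLLOW(A).
FOLLOW(S) = {$}


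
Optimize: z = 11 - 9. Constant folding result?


11 - 9 = 2 at compile time
Optimized: z = 2


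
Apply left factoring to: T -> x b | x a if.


Common prefix: 'x'
Factored: T -> x T', T' -> b | a if


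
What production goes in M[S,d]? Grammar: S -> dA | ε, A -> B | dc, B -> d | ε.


For [S, d]: 'd' ∈ FIRST(dA)
Entry: S -> dA


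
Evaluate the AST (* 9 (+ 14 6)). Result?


Evaluate inner: (+ 14 6) = 20
Evaluate root: (* 9 20) = 180
Result: 180


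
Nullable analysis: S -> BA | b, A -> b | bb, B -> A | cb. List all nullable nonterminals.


A nonterminal is nullable iff some alternative derives ε (directly, or every symbol in it is nullable)
Nullable: {}


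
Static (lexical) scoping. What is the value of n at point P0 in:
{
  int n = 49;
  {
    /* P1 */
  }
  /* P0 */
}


n declared in the same block as P0
n = 49


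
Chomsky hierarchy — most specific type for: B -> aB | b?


Right-linear: every RHS is a terminal or a terminal followed by one nonterminal
Classification: Type 3 (Regular)


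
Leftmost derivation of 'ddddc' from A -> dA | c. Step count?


Derivation: A => dA => ddA => dddA => ddddA => ddddc
Steps: 5


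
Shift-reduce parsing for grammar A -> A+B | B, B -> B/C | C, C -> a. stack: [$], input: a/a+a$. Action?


no handle on stack; shift 'a'
Action: shift


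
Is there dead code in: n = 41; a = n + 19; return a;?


n is read by a's definition; a is returned
No dead code


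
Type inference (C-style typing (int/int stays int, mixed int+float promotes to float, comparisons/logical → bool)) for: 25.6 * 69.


Operand types: float * int
Rule: mixed int/float promotes to float; int/int stays int
Result type: float


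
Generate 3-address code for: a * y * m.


Break into single-operator statements:
t1 = a * y
t2 = t1 * m


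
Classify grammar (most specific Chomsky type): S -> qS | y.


Right-linear: every RHS is a terminal or a terminal followed by one nonterminal
Classification: Type 3 (Regular)


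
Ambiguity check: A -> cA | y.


right-linear, alternatives start with distinct terminals 'c' vs 'y': unique leftmost derivation
Unambiguous


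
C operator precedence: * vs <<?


'*' is multiplicative (level 10); '<<' is shift (level 8)
Higher level binds tighter
'*' has higher precedence than '<<'


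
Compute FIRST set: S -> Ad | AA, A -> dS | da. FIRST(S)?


Per alternative of S: FIRST(Ad) = {d}; FIRST(AA) = {d}
FIRST(S) = {d}


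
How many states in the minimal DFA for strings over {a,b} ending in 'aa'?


Track the longest suffix of input matching a prefix of 'aa': 3 classes (prefixes of length 0..2)
Minimal DFA: 3 states


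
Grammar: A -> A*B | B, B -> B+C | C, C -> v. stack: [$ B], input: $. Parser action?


lookahead ∉ {+} so B won't extend; reduce A -> B
Action: reduce (A -> B)


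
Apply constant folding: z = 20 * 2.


20 * 2 = 40 at compile time
Optimized: z = 40


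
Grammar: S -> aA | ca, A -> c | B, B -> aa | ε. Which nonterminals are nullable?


A nonterminal is nullable iff some alternative derives ε (directly, or every symbol in it is nullable)
Nullable: {A, B}


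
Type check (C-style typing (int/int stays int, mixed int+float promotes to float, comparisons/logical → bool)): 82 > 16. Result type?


Operand types: int > int
Rule: comparison yields bool
Result type: bool


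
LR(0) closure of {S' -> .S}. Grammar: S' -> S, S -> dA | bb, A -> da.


Start: S' -> .S
For each item with dot before a nonterminal B, add B -> .γ for every B-production
Closure: [S' -> .S, S -> .dA, S -> .bb]


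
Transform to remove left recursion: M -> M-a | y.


Left-recursive alternatives: M-a; non-recursive: y
Introduce M': M -> yM', M' -> -aM' | ε


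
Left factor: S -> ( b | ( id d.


Common prefix: '('
Factored: S -> ( S', S' -> b | id d


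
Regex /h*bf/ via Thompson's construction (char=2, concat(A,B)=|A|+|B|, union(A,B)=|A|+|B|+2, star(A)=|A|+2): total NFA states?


Syntax tree has 3 char leaf(s), 0 union(s), 1 star(s)
chars contribute 3×2 = 6; each union adds +2; each star adds +2
Total: 6 + 0 + 2 = 8 states
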